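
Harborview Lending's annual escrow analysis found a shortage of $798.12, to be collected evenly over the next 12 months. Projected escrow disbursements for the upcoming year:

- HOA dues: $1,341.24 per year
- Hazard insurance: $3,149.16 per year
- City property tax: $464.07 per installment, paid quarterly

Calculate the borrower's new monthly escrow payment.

HOA dues — $1,341.24 per year
Hazard insurance — $3,149.16 per year
City property tax — $464.07 × 4 = $1,856.28 per year
Annual escrow total = $6,346.68
Monthly escrow = $6,346.68 ÷ 12 = $528.89
Shortage spread = $798.12 / 12 = $66.51/mo
New monthly escrow = $528.89 + $66.51 = $595.40

$595.40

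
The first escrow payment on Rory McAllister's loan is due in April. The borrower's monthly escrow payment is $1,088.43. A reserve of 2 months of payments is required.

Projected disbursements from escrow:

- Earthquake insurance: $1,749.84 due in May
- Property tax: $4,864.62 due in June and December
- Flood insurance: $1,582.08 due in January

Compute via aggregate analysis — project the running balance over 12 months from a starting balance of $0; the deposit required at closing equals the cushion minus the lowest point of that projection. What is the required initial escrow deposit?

$5,526.03

Cushion = 2 × $1,088.43 = $2,176.86
Trial balance (start $0, +$1,088.43 each month, − disbursements):
  Apr: +$1,088.43 → $1,088.43
  May: +$1,088.43 − $1,749.84 → $427.02
  Jun: +$1,088.43 − $4,864.62 → -$3,349.17
  Jul: +$1,088.43 → -$2,260.74
  Aug: +$1,088.43 → -$1,172.31
  Sep: +$1,088.43 → -$83.88
  Oct: +$1,088.43 → $1,004.55
  Nov: +$1,088.43 → $2,092.98
  Dec: +$1,088.43 − $4,864.62 → -$1,683.21
  Jan: +$1,088.43 − $1,582.08 → -$2,176.86
  Feb: +$1,088.43 → -$1,088.43
  Mar: +$1,088.43 → $0.00
Lowest trial balance = -$3,349.17 (Jun)
Initial deposit = cushion − low point = $2,176.86 − (-$3,349.17) = $5,526.03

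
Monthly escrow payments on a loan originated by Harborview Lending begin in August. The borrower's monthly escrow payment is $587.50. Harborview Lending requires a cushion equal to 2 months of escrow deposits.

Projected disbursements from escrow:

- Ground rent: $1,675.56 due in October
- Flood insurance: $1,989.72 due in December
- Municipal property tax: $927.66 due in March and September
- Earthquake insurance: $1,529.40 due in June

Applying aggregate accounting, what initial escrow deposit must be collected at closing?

$2,830.44

Cushion = 2 × $587.50 = $1,175.00
Trial balance (start $0, +$587.50 each month, − disbursements):
  Aug: +$587.50 → $587.50
  Sep: +$587.50 − $927.66 → $247.34
  Oct: +$587.50 − $1,675.56 → -$840.72
  Nov: +$587.50 → -$253.22
  Dec: +$587.50 − $1,989.72 → -$1,655.44
  Jan: +$587.50 → -$1,067.94
  Feb: +$587.50 → -$480.44
  Mar: +$587.50 − $927.66 → -$820.60
  Apr: +$587.50 → -$233.10
  May: +$587.50 → $354.40
  Jun: +$587.50 − $1,529.40 → -$587.50
  Jul: +$587.50 → $0.00
Lowest trial balance = -$1,655.44 (Dec)
Initial deposit = cushion − low point = $1,175.00 − (-$1,655.44) = $2,830.44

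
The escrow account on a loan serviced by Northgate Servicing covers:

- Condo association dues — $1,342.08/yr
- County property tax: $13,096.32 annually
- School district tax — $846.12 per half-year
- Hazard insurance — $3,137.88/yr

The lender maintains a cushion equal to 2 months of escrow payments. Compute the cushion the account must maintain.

$3,211.42

Condo association dues — $1,342.08 per year
County property tax — $13,096.32 per year
School district tax — $846.12 × 2 = $1,692.24 per year
Hazard insurance — $3,137.88 per year
Annual escrow total = $1,342.08 + $13,096.32 + $1,692.24 + $3,137.88 = $19,268.52
Base monthly escrow = $19,268.52 ÷ 12 = $1,605.71
Reserve = 2 × $1,605.71 = $3,211.42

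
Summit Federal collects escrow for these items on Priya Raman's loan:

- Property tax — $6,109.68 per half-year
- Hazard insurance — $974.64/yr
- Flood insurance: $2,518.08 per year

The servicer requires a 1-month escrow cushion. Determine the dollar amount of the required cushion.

$1,309.34

Property tax: $6,109.68 × 2 = $12,219.36 annually
Hazard insurance: $974.64 annually
Flood insurance: $2,518.08 annually
Total annual escrow = $15,712.08
Base monthly escrow = $15,712.08 ÷ 12 = $1,309.34
Cushion = 1 × $1,309.34 = $1,309.34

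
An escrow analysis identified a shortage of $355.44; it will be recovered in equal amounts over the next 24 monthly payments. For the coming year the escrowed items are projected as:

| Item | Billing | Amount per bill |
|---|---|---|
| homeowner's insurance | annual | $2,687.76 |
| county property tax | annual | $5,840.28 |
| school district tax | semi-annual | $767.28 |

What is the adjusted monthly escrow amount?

Homeowner's insurance = $2,687.76 per year
County property tax = $5,840.28 per year
School district tax = $767.28 × 2 = $1,534.56 per year
Combined annual = $2,687.76 + $5,840.28 + $1,534.56 = $10,062.60
Monthly escrow = $10,062.60 ÷ 12 = $838.55
Shortage spread = $355.44 / 24 = $14.81/mo
Adjusted monthly = $838.55 + $14.81 = $853.36

$853.36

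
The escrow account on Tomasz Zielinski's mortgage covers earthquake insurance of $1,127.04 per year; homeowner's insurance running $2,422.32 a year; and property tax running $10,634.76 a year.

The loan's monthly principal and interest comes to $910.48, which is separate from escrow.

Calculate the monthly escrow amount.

Earthquake insurance = $1,127.04
Homeowner's insurance = $2,422.32
Property tax = $10,634.76
Yearly total = $14,184.12
Monthly escrow = $14,184.12 / 12 = $1,182.01

$1,182.01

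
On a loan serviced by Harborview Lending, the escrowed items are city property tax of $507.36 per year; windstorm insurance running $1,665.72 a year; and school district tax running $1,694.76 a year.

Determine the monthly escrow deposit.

$322.32

City property tax = $507.36/yr
Windstorm insurance = $1,665.72/yr
School district tax = $1,694.76/yr
Combined annual = $507.36 + $1,665.72 + $1,694.76 = $3,867.84
Base monthly escrow = $3,867.84 ÷ 12 = $322.32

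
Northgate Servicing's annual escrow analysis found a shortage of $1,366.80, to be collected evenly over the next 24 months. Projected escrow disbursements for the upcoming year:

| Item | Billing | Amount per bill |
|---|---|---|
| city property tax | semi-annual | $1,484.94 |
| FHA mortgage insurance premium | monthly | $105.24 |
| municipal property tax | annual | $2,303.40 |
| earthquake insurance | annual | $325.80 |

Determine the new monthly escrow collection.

$628.78

City property tax — $1,484.94 × 2 = $2,969.88 per year
FHA mortgage insurance premium — $105.24 × 12 = $1,262.88 per year
Municipal property tax — $2,303.40 per year
Earthquake insurance — $325.80 per year
Combined annual = $2,969.88 + $1,262.88 + $2,303.40 + $325.80 = $6,861.96
Base monthly escrow = $6,861.96 ÷ 12 = $571.83
Monthly shortage recovery: $1,366.80 ÷ 24 = $56.95
New monthly escrow = $571.83 + $56.95 = $628.78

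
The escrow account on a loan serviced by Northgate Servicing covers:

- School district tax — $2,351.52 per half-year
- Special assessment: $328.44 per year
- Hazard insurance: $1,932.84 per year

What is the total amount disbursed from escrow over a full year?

$6,964.32

School district tax: $2,351.52 × 2 = $4,703.04 per year
Special assessment: $328.44 per year
Hazard insurance: $1,932.84 per year
Yearly total = $6,964.32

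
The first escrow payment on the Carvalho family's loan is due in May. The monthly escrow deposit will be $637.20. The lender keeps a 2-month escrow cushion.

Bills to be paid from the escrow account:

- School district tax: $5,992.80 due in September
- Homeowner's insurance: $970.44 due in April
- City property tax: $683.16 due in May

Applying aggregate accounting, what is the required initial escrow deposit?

$4,764.36

Cushion = 2 × $637.20 = $1,274.40
Trial balance (start $0, +$637.20 each month, − disbursements):
  May: +$637.20 − $683.16 → -$45.96
  Jun: +$637.20 → $591.24
  Jul: +$637.20 → $1,228.44
  Aug: +$637.20 → $1,865.64
  Sep: +$637.20 − $5,992.80 → -$3,489.96
  Oct: +$637.20 → -$2,852.76
  Nov: +$637.20 → -$2,215.56
  Dec: +$637.20 → -$1,578.36
  Jan: +$637.20 → -$941.16
  Feb: +$637.20 → -$303.96
  Mar: +$637.20 → $333.24
  Apr: +$637.20 − $970.44 → $0.00
Lowest trial balance = -$3,489.96 (Sep)
Initial deposit = cushion − low point = $1,274.40 − (-$3,489.96) = $4,764.36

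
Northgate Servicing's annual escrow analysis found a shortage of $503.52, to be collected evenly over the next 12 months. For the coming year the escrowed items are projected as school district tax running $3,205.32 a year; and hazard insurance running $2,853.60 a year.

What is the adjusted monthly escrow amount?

$546.87

School district tax — $3,205.32
Hazard insurance — $2,853.60
Combined annual = $3,205.32 + $2,853.60 = $6,058.92
Monthly escrow = $6,058.92 ÷ 12 = $504.91
Monthly shortage recovery: $503.52 ÷ 12 = $41.96
New monthly escrow = $504.91 + $41.96 = $546.87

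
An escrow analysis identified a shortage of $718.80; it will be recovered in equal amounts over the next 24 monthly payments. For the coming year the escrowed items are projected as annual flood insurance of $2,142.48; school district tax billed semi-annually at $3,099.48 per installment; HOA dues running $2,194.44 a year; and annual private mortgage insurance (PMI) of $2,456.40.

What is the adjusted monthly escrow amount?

Flood insurance = $2,142.48
School district tax = $3,099.48 × 2 = $6,198.96
HOA dues = $2,194.44
Private mortgage insurance (PMI) = $2,456.40
Combined annual = $2,142.48 + $6,198.96 + $2,194.44 + $2,456.40 = $12,992.28
Monthly escrow = $12,992.28 ÷ 12 = $1,082.69
Shortage per month = $718.80 / 24 = $29.95
New monthly escrow = $1,082.69 + $29.95 = $1,112.64

$1,112.64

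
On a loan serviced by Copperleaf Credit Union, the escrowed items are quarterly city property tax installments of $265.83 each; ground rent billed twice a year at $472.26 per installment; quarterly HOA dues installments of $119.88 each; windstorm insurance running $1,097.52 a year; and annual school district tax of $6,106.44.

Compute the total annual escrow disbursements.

$9,691.32

City property tax = $265.83 × 4 = $1,063.32 per year
Ground rent = $472.26 × 2 = $944.52 per year
HOA dues = $119.88 × 4 = $479.52 per year
Windstorm insurance = $1,097.52 per year
School district tax = $6,106.44 per year
Total annual escrow = $1,063.32 + $944.52 + $479.52 + $1,097.52 + $6,106.44 = $9,691.32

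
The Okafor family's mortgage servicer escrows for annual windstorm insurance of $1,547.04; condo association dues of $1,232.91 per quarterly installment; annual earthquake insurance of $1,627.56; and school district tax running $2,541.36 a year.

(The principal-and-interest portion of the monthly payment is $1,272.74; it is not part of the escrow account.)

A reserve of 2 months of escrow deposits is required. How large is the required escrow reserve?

Windstorm insurance = $1,547.04 annually
Condo association dues = $1,232.91 × 4 = $4,931.64 annually
Earthquake insurance = $1,627.56 annually
School district tax = $2,541.36 annually
Combined annual = $1,547.04 + $4,931.64 + $1,627.56 + $2,541.36 = $10,647.60
Per month = $10,647.60 ÷ 12 = $887.30
Cushion = 2 × $887.30 = $1,774.60

$1,774.60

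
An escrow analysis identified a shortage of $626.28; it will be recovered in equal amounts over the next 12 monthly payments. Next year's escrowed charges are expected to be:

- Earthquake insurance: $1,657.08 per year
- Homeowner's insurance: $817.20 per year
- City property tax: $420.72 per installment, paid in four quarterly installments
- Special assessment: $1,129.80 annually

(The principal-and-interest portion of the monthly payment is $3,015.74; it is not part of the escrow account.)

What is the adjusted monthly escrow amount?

Earthquake insurance — $1,657.08 per year
Homeowner's insurance — $817.20 per year
City property tax — $420.72 × 4 = $1,682.88 per year
Special assessment — $1,129.80 per year
Total per year = $5,286.96
Monthly escrow = $5,286.96 ÷ 12 = $440.58
Shortage spread = $626.28 / 12 = $52.19/mo
Adjusted monthly = $440.58 + $52.19 = $492.77

$492.77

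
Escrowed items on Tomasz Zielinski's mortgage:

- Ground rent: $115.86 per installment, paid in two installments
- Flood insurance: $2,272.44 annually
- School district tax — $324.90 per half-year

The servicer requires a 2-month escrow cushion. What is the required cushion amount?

$525.66

Ground rent = $115.86 × 2 = $231.72/yr
Flood insurance = $2,272.44/yr
School district tax = $324.90 × 2 = $649.80/yr
Yearly total = $231.72 + $2,272.44 + $649.80 = $3,153.96
Monthly escrow = $3,153.96 ÷ 12 = $262.83
Reserve = 2 × $262.83 = $525.66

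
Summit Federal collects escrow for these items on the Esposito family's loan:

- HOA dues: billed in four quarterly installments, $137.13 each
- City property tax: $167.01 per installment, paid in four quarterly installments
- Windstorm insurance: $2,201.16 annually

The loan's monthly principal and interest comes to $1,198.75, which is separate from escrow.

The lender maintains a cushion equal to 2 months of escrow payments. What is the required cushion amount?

HOA dues: $137.13 × 4 = $548.52 per year
City property tax: $167.01 × 4 = $668.04 per year
Windstorm insurance: $2,201.16 per year
Total per year = $548.52 + $668.04 + $2,201.16 = $3,417.72
Per month = $3,417.72 ÷ 12 = $284.81
Reserve = 2 × $284.81 = $569.62

$569.62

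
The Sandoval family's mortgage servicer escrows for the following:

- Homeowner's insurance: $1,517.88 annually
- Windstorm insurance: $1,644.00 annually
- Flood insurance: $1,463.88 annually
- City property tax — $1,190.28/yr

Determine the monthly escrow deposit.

Homeowner's insurance — $1,517.88
Windstorm insurance — $1,644.00
Flood insurance — $1,463.88
City property tax — $1,190.28
Total per year = $1,517.88 + $1,644.00 + $1,463.88 + $1,190.28 = $5,816.04
Per month = $5,816.04 / 12 = $484.67

$484.67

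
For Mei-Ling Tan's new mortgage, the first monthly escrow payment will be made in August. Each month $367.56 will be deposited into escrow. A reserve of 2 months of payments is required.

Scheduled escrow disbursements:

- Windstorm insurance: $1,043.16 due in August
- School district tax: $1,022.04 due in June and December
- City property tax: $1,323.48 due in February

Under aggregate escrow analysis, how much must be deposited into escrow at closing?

Cushion = 2 × $367.56 = $735.12
Trial balance (start $0, +$367.56 each month, − disbursements):
  Aug: +$367.56 − $1,043.16 → -$675.60
  Sep: +$367.56 → -$308.04
  Oct: +$367.56 → $59.52
  Nov: +$367.56 → $427.08
  Dec: +$367.56 − $1,022.04 → -$227.40
  Jan: +$367.56 → $140.16
  Feb: +$367.56 − $1,323.48 → -$815.76
  Mar: +$367.56 → -$448.20
  Apr: +$367.56 → -$80.64
  May: +$367.56 → $286.92
  Jun: +$367.56 − $1,022.04 → -$367.56
  Jul: +$367.56 → $0.00
Lowest trial balance = -$815.76 (Feb)
Initial deposit = cushion − low point = $735.12 − (-$815.76) = $1,550.88

$1,550.88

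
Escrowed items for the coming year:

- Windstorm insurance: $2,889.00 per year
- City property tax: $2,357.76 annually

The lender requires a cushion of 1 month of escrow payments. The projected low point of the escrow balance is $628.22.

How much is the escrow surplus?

$190.99

Windstorm insurance — $2,889.00 annually
City property tax — $2,357.76 annually
Annual escrow total = $2,889.00 + $2,357.76 = $5,246.76
Monthly = $5,246.76 ÷ 12 = $437.23
Required reserve = 1 × $437.23 = $437.23
Surplus = $628.22 − $437.23 = $190.99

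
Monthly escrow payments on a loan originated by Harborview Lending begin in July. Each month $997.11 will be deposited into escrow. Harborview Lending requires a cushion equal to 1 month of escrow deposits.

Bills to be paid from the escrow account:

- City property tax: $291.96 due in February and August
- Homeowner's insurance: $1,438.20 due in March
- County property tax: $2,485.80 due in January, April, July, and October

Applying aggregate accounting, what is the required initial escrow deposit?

$2,991.33

Cushion = 1 × $997.11 = $997.11
Trial balance (start $0, +$997.11 each month, − disbursements):
  Jul: +$997.11 − $2,485.80 → -$1,488.69
  Aug: +$997.11 − $291.96 → -$783.54
  Sep: +$997.11 → $213.57
  Oct: +$997.11 − $2,485.80 → -$1,275.12
  Nov: +$997.11 → -$278.01
  Dec: +$997.11 → $719.10
  Jan: +$997.11 − $2,485.80 → -$769.59
  Feb: +$997.11 − $291.96 → -$64.44
  Mar: +$997.11 − $1,438.20 → -$505.53
  Apr: +$997.11 − $2,485.80 → -$1,994.22
  May: +$997.11 → -$997.11
  Jun: +$997.11 → $0.00
Lowest trial balance = -$1,994.22 (Apr)
Initial deposit = cushion − low point = $997.11 − (-$1,994.22) = $2,991.33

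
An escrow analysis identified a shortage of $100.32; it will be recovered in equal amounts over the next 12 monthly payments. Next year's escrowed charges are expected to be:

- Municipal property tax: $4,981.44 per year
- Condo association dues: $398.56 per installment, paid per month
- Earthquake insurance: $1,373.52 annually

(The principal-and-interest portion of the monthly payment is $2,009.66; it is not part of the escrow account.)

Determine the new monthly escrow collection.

Municipal property tax — $4,981.44 annually
Condo association dues — $398.56 × 12 = $4,782.72 annually
Earthquake insurance — $1,373.52 annually
Yearly total = $4,981.44 + $4,782.72 + $1,373.52 = $11,137.68
Monthly escrow = $11,137.68 ÷ 12 = $928.14
Shortage per month = $100.32 / 12 = $8.36
Adjusted monthly = $928.14 + $8.36 = $936.50

$936.50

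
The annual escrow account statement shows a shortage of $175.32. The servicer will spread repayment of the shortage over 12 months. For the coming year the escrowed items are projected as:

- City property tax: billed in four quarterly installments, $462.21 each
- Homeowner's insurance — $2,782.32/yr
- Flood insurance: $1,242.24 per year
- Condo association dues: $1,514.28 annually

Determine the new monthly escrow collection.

$630.25

City property tax = $462.21 × 4 = $1,848.84
Homeowner's insurance = $2,782.32
Flood insurance = $1,242.24
Condo association dues = $1,514.28
Total per year = $1,848.84 + $2,782.32 + $1,242.24 + $1,514.28 = $7,387.68
Base monthly escrow = $7,387.68 / 12 = $615.64
Monthly shortage recovery: $175.32 / 12 = $14.61
Adjusted monthly = $615.64 + $14.61 = $630.25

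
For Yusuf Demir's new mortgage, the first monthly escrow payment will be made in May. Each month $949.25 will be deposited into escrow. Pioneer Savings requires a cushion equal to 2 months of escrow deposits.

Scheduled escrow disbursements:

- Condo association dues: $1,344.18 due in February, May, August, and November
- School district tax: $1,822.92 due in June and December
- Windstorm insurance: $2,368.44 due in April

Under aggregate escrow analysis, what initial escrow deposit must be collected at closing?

$3,167.10

Cushion = 2 × $949.25 = $1,898.50
Trial balance (start $0, +$949.25 each month, − disbursements):
  May: +$949.25 − $1,344.18 → -$394.93
  Jun: +$949.25 − $1,822.92 → -$1,268.60
  Jul: +$949.25 → -$319.35
  Aug: +$949.25 − $1,344.18 → -$714.28
  Sep: +$949.25 → $234.97
  Oct: +$949.25 → $1,184.22
  Nov: +$949.25 − $1,344.18 → $789.29
  Dec: +$949.25 − $1,822.92 → -$84.38
  Jan: +$949.25 → $864.87
  Feb: +$949.25 − $1,344.18 → $469.94
  Mar: +$949.25 → $1,419.19
  Apr: +$949.25 − $2,368.44 → $0.00
Lowest trial balance = -$1,268.60 (Jun)
Initial deposit = cushion − low point = $1,898.50 − (-$1,268.60) = $3,167.10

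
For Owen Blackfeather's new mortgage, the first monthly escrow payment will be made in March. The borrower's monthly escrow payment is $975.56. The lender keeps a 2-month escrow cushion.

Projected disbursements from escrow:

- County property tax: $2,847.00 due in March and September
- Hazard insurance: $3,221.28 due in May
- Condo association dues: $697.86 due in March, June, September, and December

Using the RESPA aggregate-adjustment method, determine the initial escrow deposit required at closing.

Cushion = 2 × $975.56 = $1,951.12
Trial balance (start $0, +$975.56 each month, − disbursements):
  Mar: +$975.56 − $3,544.86 → -$2,569.30
  Apr: +$975.56 → -$1,593.74
  May: +$975.56 − $3,221.28 → -$3,839.46
  Jun: +$975.56 − $697.86 → -$3,561.76
  Jul: +$975.56 → -$2,586.20
  Aug: +$975.56 → -$1,610.64
  Sep: +$975.56 − $3,544.86 → -$4,179.94
  Oct: +$975.56 → -$3,204.38
  Nov: +$975.56 → -$2,228.82
  Dec: +$975.56 − $697.86 → -$1,951.12
  Jan: +$975.56 → -$975.56
  Feb: +$975.56 → $0.00
Lowest trial balance = -$4,179.94 (Sep)
Initial deposit = cushion − low point = $1,951.12 − (-$4,179.94) = $6,131.06

$6,131.06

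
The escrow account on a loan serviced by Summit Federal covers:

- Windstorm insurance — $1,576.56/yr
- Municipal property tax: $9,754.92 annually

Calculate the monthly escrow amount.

$944.29

Windstorm insurance: $1,576.56 annually
Municipal property tax: $9,754.92 annually
Total annual escrow = $11,331.48
Per month = $11,331.48 ÷ 12 = $944.29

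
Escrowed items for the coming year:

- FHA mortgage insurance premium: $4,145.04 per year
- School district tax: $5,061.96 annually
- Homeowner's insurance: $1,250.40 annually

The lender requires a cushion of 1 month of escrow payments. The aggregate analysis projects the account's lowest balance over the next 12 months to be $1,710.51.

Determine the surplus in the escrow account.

$839.06

FHA mortgage insurance premium — $4,145.04
School district tax — $5,061.96
Homeowner's insurance — $1,250.40
Annual escrow total = $4,145.04 + $5,061.96 + $1,250.40 = $10,457.40
Monthly = $10,457.40 ÷ 12 = $871.45
Required cushion = 1 × $871.45 = $871.45
Excess over cushion: $1,710.51 − $871.45 = $839.06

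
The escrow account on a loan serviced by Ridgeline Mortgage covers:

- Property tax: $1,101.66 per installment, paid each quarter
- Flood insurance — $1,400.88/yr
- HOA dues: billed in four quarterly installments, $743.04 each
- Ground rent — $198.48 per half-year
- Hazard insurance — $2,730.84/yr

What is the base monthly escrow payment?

$992.29

Property tax = $1,101.66 × 4 = $4,406.64
Flood insurance = $1,400.88
HOA dues = $743.04 × 4 = $2,972.16
Ground rent = $198.48 × 2 = $396.96
Hazard insurance = $2,730.84
Combined annual = $4,406.64 + $1,400.88 + $2,972.16 + $396.96 + $2,730.84 = $11,907.48
Monthly = $11,907.48 ÷ 12 = $992.29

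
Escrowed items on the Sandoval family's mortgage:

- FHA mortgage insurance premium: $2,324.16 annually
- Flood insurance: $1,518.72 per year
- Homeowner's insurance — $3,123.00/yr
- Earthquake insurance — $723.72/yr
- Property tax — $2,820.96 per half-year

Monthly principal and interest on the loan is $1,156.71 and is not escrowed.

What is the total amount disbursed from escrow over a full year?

$13,331.52

FHA mortgage insurance premium: $2,324.16
Flood insurance: $1,518.72
Homeowner's insurance: $3,123.00
Earthquake insurance: $723.72
Property tax: $2,820.96 × 2 = $5,641.92
Yearly total = $13,331.52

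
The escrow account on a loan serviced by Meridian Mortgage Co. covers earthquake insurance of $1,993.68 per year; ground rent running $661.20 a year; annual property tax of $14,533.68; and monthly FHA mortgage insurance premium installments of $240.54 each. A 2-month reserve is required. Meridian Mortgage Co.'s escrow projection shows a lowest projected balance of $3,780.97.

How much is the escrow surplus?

$435.13

Earthquake insurance: $1,993.68
Ground rent: $661.20
Property tax: $14,533.68
FHA mortgage insurance premium: $240.54 × 12 = $2,886.48
Yearly total = $20,075.04
Monthly = $20,075.04 ÷ 12 = $1,672.92
Cushion = 2 × $1,672.92 = $3,345.84
Excess over cushion: $3,780.97 − $3,345.84 = $435.13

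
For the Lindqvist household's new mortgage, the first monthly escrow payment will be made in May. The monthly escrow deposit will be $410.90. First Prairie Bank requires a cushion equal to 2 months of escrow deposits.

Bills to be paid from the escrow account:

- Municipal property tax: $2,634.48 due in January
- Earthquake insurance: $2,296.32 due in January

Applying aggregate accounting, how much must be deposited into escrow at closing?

Cushion = 2 × $410.90 = $821.80
Trial balance (start $0, +$410.90 each month, − disbursements):
  May: +$410.90 → $410.90
  Jun: +$410.90 → $821.80
  Jul: +$410.90 → $1,232.70
  Aug: +$410.90 → $1,643.60
  Sep: +$410.90 → $2,054.50
  Oct: +$410.90 → $2,465.40
  Nov: +$410.90 → $2,876.30
  Dec: +$410.90 → $3,287.20
  Jan: +$410.90 − $4,930.80 → -$1,232.70
  Feb: +$410.90 → -$821.80
  Mar: +$410.90 → -$410.90
  Apr: +$410.90 → $0.00
Lowest trial balance = -$1,232.70 (Jan)
Initial deposit = cushion − low point = $821.80 − (-$1,232.70) = $2,054.50

$2,054.50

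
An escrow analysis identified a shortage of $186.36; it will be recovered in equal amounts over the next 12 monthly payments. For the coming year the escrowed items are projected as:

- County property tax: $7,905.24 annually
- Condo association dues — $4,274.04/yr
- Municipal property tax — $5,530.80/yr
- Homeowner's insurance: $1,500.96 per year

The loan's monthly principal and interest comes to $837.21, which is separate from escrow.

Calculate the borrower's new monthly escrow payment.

County property tax: $7,905.24
Condo association dues: $4,274.04
Municipal property tax: $5,530.80
Homeowner's insurance: $1,500.96
Annual escrow total = $19,211.04
Monthly escrow = $19,211.04 / 12 = $1,600.92
Monthly shortage recovery: $186.36 ÷ 12 = $15.53
New monthly escrow = $1,600.92 + $15.53 = $1,616.45

$1,616.45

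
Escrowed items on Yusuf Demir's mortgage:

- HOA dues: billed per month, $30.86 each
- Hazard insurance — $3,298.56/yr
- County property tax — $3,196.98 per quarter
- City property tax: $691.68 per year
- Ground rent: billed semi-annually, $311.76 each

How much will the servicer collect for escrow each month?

HOA dues = $30.86 × 12 = $370.32
Hazard insurance = $3,298.56
County property tax = $3,196.98 × 4 = $12,787.92
City property tax = $691.68
Ground rent = $311.76 × 2 = $623.52
Annual escrow total = $17,772.00
Monthly escrow = $17,772.00 / 12 = $1,481.00

$1,481.00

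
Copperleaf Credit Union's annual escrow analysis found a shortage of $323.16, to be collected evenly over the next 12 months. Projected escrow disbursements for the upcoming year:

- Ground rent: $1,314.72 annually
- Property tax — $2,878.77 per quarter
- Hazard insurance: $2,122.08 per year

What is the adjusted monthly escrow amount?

$1,272.92

Ground rent = $1,314.72
Property tax = $2,878.77 × 4 = $11,515.08
Hazard insurance = $2,122.08
Total per year = $1,314.72 + $11,515.08 + $2,122.08 = $14,951.88
Base monthly escrow = $14,951.88 / 12 = $1,245.99
Shortage per month = $323.16 / 12 = $26.93
Adjusted monthly = $1,245.99 + $26.93 = $1,272.92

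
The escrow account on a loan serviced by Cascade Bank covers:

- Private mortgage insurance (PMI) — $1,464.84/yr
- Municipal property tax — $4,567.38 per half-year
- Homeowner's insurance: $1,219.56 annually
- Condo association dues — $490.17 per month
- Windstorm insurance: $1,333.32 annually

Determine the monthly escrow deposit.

Private mortgage insurance (PMI) = $1,464.84/yr
Municipal property tax = $4,567.38 × 2 = $9,134.76/yr
Homeowner's insurance = $1,219.56/yr
Condo association dues = $490.17 × 12 = $5,882.04/yr
Windstorm insurance = $1,333.32/yr
Total annual escrow = $19,034.52
Base monthly escrow = $19,034.52 / 12 = $1,586.21

$1,586.21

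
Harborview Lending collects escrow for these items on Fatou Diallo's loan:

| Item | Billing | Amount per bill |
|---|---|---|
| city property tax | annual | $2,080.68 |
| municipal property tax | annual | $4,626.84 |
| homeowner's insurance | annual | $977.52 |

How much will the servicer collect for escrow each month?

$640.42

City property tax — $2,080.68 annually
Municipal property tax — $4,626.84 annually
Homeowner's insurance — $977.52 annually
Total annual escrow = $7,685.04
Per month = $7,685.04 / 12 = $640.42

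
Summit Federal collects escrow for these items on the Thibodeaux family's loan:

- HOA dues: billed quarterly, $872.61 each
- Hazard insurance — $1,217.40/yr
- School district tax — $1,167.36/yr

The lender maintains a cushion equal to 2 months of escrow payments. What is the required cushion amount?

HOA dues: $872.61 × 4 = $3,490.44 per year
Hazard insurance: $1,217.40 per year
School district tax: $1,167.36 per year
Yearly total = $3,490.44 + $1,217.40 + $1,167.36 = $5,875.20
Per month = $5,875.20 ÷ 12 = $489.60
Reserve = 2 × $489.60 = $979.20

$979.20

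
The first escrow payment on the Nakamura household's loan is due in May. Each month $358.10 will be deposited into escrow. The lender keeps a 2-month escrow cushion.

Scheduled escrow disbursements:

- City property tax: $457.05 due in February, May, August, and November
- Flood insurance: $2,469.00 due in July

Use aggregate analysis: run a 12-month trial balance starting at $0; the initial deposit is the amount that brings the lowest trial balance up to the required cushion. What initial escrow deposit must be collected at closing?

$2,666.90

Cushion = 2 × $358.10 = $716.20
Trial balance (start $0, +$358.10 each month, − disbursements):
  May: +$358.10 − $457.05 → -$98.95
  Jun: +$358.10 → $259.15
  Jul: +$358.10 − $2,469.00 → -$1,851.75
  Aug: +$358.10 − $457.05 → -$1,950.70
  Sep: +$358.10 → -$1,592.60
  Oct: +$358.10 → -$1,234.50
  Nov: +$358.10 − $457.05 → -$1,333.45
  Dec: +$358.10 → -$975.35
  Jan: +$358.10 → -$617.25
  Feb: +$358.10 − $457.05 → -$716.20
  Mar: +$358.10 → -$358.10
  Apr: +$358.10 → $0.00
Lowest trial balance = -$1,950.70 (Aug)
Initial deposit = cushion − low point = $716.20 − (-$1,950.70) = $2,666.90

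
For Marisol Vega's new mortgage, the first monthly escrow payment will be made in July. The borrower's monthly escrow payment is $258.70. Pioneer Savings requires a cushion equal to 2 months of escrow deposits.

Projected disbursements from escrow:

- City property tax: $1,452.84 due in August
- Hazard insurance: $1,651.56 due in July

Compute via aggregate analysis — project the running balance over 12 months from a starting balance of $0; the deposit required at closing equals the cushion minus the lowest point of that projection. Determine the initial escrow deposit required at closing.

$3,104.40

Cushion = 2 × $258.70 = $517.40
Trial balance (start $0, +$258.70 each month, − disbursements):
  Jul: +$258.70 − $1,651.56 → -$1,392.86
  Aug: +$258.70 − $1,452.84 → -$2,587.00
  Sep: +$258.70 → -$2,328.30
  Oct: +$258.70 → -$2,069.60
  Nov: +$258.70 → -$1,810.90
  Dec: +$258.70 → -$1,552.20
  Jan: +$258.70 → -$1,293.50
  Feb: +$258.70 → -$1,034.80
  Mar: +$258.70 → -$776.10
  Apr: +$258.70 → -$517.40
  May: +$258.70 → -$258.70
  Jun: +$258.70 → $0.00
Lowest trial balance = -$2,587.00 (Aug)
Initial deposit = cushion − low point = $517.40 − (-$2,587.00) = $3,104.40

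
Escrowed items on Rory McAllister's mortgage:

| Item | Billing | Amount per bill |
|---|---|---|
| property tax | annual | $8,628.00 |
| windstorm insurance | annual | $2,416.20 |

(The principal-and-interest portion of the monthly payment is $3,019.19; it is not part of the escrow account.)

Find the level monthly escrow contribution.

$920.35

Property tax = $8,628.00/yr
Windstorm insurance = $2,416.20/yr
Annual escrow total = $11,044.20
Monthly escrow = $11,044.20 / 12 = $920.35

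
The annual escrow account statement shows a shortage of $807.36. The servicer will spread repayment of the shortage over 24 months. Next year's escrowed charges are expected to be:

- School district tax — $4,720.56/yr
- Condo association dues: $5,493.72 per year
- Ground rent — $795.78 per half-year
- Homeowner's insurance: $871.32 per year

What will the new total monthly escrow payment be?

$1,090.07

School district tax — $4,720.56
Condo association dues — $5,493.72
Ground rent — $795.78 × 2 = $1,591.56
Homeowner's insurance — $871.32
Yearly total = $4,720.56 + $5,493.72 + $1,591.56 + $871.32 = $12,677.16
Monthly = $12,677.16 ÷ 12 = $1,056.43
Shortage spread = $807.36 / 24 = $33.64/mo
Adjusted monthly = $1,056.43 + $33.64 = $1,090.07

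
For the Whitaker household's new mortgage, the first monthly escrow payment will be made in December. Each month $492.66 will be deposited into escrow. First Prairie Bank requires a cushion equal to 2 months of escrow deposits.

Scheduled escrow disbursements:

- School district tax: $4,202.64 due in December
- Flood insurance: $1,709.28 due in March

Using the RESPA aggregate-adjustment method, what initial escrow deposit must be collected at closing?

Cushion = 2 × $492.66 = $985.32
Trial balance (start $0, +$492.66 each month, − disbursements):
  Dec: +$492.66 − $4,202.64 → -$3,709.98
  Jan: +$492.66 → -$3,217.32
  Feb: +$492.66 → -$2,724.66
  Mar: +$492.66 − $1,709.28 → -$3,941.28
  Apr: +$492.66 → -$3,448.62
  May: +$492.66 → -$2,955.96
  Jun: +$492.66 → -$2,463.30
  Jul: +$492.66 → -$1,970.64
  Aug: +$492.66 → -$1,477.98
  Sep: +$492.66 → -$985.32
  Oct: +$492.66 → -$492.66
  Nov: +$492.66 → $0.00
Lowest trial balance = -$3,941.28 (Mar)
Initial deposit = cushion − low point = $985.32 − (-$3,941.28) = $4,926.60

$4,926.60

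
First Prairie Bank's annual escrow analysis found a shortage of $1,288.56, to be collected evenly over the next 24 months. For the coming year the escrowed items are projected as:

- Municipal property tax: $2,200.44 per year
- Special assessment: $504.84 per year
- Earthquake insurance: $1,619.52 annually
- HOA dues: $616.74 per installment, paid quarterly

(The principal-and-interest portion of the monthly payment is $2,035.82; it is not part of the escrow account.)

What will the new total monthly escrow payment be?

Municipal property tax — $2,200.44 per year
Special assessment — $504.84 per year
Earthquake insurance — $1,619.52 per year
HOA dues — $616.74 × 4 = $2,466.96 per year
Yearly total = $2,200.44 + $504.84 + $1,619.52 + $2,466.96 = $6,791.76
Per month = $6,791.76 / 12 = $565.98
Shortage per month = $1,288.56 ÷ 24 = $53.69
New monthly escrow = $565.98 + $53.69 = $619.67

$619.67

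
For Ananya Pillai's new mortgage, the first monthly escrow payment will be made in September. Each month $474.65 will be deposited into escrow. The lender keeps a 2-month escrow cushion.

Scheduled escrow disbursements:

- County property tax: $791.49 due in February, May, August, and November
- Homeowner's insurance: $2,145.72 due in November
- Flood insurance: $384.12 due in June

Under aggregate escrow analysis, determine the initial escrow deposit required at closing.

$2,462.56

Cushion = 2 × $474.65 = $949.30
Trial balance (start $0, +$474.65 each month, − disbursements):
  Sep: +$474.65 → $474.65
  Oct: +$474.65 → $949.30
  Nov: +$474.65 − $2,937.21 → -$1,513.26
  Dec: +$474.65 → -$1,038.61
  Jan: +$474.65 → -$563.96
  Feb: +$474.65 − $791.49 → -$880.80
  Mar: +$474.65 → -$406.15
  Apr: +$474.65 → $68.50
  May: +$474.65 − $791.49 → -$248.34
  Jun: +$474.65 − $384.12 → -$157.81
  Jul: +$474.65 → $316.84
  Aug: +$474.65 − $791.49 → $0.00
Lowest trial balance = -$1,513.26 (Nov)
Initial deposit = cushion − low point = $949.30 − (-$1,513.26) = $2,462.56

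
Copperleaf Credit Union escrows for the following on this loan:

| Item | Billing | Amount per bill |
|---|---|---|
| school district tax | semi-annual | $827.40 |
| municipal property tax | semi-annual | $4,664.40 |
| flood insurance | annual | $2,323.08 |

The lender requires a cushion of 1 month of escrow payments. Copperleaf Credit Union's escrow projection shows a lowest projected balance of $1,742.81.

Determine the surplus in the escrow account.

$633.92

School district tax = $827.40 × 2 = $1,654.80 per year
Municipal property tax = $4,664.40 × 2 = $9,328.80 per year
Flood insurance = $2,323.08 per year
Yearly total = $1,654.80 + $9,328.80 + $2,323.08 = $13,306.68
Monthly = $13,306.68 ÷ 12 = $1,108.89
Required reserve = 1 × $1,108.89 = $1,108.89
Surplus = $1,742.81 − $1,108.89 = $633.92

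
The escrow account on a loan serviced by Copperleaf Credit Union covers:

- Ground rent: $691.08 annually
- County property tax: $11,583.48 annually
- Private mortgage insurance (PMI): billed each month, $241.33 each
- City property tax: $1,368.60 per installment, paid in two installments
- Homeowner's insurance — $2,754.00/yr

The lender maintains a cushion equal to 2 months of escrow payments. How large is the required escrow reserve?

$3,443.62

Ground rent — $691.08
County property tax — $11,583.48
Private mortgage insurance (PMI) — $241.33 × 12 = $2,895.96
City property tax — $1,368.60 × 2 = $2,737.20
Homeowner's insurance — $2,754.00
Combined annual = $20,661.72
Per month = $20,661.72 / 12 = $1,721.81
Reserve = 2 × $1,721.81 = $3,443.62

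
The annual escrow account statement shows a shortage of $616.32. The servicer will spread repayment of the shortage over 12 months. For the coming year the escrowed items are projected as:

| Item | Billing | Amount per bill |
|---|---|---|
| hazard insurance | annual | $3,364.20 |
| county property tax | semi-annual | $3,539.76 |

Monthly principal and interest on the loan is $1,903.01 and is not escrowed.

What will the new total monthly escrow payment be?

$921.67

Hazard insurance — $3,364.20 annually
County property tax — $3,539.76 × 2 = $7,079.52 annually
Annual escrow total = $3,364.20 + $7,079.52 = $10,443.72
Base monthly escrow = $10,443.72 ÷ 12 = $870.31
Monthly shortage recovery: $616.32 ÷ 12 = $51.36
New monthly escrow = $870.31 + $51.36 = $921.67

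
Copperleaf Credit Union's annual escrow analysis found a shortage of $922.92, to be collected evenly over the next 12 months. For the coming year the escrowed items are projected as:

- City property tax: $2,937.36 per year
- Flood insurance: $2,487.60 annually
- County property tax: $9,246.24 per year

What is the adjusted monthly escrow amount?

City property tax = $2,937.36 per year
Flood insurance = $2,487.60 per year
County property tax = $9,246.24 per year
Total per year = $14,671.20
Base monthly escrow = $14,671.20 ÷ 12 = $1,222.60
Monthly shortage recovery: $922.92 / 12 = $76.91
New monthly escrow = $1,222.60 + $76.91 = $1,299.51

$1,299.51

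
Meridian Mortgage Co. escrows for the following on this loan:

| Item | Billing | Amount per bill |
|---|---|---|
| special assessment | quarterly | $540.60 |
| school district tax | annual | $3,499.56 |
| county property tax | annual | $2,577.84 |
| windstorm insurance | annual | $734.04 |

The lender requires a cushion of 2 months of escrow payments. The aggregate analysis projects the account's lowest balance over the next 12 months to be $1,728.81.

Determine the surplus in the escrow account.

$233.17

Special assessment — $540.60 × 4 = $2,162.40 annually
School district tax — $3,499.56 annually
County property tax — $2,577.84 annually
Windstorm insurance — $734.04 annually
Combined annual = $2,162.40 + $3,499.56 + $2,577.84 + $734.04 = $8,973.84
Monthly = $8,973.84 / 12 = $747.82
Required cushion = 2 × $747.82 = $1,495.64
Surplus = $1,728.81 − $1,495.64 = $233.17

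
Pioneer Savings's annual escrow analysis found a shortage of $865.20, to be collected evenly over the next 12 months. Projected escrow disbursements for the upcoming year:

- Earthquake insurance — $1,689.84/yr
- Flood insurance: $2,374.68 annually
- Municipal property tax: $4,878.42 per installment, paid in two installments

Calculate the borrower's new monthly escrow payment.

$1,223.88

Earthquake insurance — $1,689.84 annually
Flood insurance — $2,374.68 annually
Municipal property tax — $4,878.42 × 2 = $9,756.84 annually
Total per year = $13,821.36
Monthly escrow = $13,821.36 / 12 = $1,151.78
Monthly shortage recovery: $865.20 / 12 = $72.10
New monthly escrow = $1,151.78 + $72.10 = $1,223.88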